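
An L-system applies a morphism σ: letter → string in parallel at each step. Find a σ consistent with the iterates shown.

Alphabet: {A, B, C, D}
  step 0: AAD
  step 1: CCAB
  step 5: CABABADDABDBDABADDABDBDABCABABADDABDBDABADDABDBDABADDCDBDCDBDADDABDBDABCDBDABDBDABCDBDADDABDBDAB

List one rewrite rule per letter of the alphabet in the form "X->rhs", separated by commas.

  step 0 ⇒ step 1: AAD ⇒ C·C·AB
    A ↦ C
    D ↦ AB
    B ↦ DBD  (constrained at step 1)
    C ↦ ADD  (constrained at step 1)

A->C, B->DBD, C->ADD, D->AB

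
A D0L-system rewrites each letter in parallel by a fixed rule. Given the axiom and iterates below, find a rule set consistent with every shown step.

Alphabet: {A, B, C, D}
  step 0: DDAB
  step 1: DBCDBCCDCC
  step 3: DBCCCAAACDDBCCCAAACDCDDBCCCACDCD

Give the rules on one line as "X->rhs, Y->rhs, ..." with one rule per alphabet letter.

  step 0 ⇒ step 1: DDAB ⇒ DBC·DBC·CD·CC
    A ↦ CD
    B ↦ CC
    D ↦ DBC
    C ↦ A  (constrained at step 1)

A->CD, B->CC, C->A, D->DBC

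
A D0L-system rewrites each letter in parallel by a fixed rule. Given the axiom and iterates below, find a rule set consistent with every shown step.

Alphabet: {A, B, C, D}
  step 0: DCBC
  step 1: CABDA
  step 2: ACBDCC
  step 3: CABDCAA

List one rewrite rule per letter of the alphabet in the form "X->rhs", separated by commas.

A->C, B->BD, C->A, D->C

  step 2 ⇒ step 3: ACBDCC ⇒ C·A·BD·C·A·A
    A ↦ C
    B ↦ BD
    C ↦ A
    D ↦ C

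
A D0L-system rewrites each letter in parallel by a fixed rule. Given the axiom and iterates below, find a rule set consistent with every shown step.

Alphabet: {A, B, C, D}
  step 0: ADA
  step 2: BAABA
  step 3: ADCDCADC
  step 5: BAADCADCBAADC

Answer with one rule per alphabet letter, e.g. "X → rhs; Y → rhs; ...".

  step 2 ⇒ step 3: BAABA ⇒ A·DC·DC·A·DC
    A ↦ DC
    B ↦ A
    C ↦ A  (constrained at step 3)
    D ↦ B  (constrained at step 0)

A->DC, B->A, C->A, D->B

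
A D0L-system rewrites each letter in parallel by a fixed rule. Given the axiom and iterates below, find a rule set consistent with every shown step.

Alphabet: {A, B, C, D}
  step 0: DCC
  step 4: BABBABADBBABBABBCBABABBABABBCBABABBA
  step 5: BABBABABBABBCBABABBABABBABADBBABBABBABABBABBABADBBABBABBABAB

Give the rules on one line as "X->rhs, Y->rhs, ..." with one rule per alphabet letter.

  step 4 ⇒ step 5: BABBABADBBABBABBCBABABBABABBCBABABBA ⇒ BA·B·BA·BA·B·BA·B·BC·BA·BA·B·BA·BA·B·BA·BA·DB·BA·B·BA·B·BA·BA·B·BA·B·BA·BA·DB·BA·B·BA·B·BA·BA·B
    A ↦ B
    B ↦ BA
    C ↦ DB
    D ↦ BC

A->B, B->BA, C->DB, D->BC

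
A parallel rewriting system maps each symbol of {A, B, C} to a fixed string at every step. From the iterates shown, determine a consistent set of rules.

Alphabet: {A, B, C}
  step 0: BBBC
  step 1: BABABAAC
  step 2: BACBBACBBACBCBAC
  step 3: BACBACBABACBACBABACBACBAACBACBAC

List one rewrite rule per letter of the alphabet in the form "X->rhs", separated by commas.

  step 2 ⇒ step 3: BACBBACBBACBCBAC ⇒ BA·CB·AC·BA·BA·CB·AC·BA·BA·CB·AC·BA·AC·BA·CB·AC
    A ↦ CB
    B ↦ BA
    C ↦ AC

A->CB, B->BA, C->AC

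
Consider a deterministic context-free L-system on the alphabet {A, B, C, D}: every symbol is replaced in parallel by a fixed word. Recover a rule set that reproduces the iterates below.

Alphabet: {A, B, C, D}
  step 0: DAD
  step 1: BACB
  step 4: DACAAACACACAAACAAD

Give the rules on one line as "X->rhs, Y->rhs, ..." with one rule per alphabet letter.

  step 0 ⇒ step 1: DAD ⇒ B·AC·B
    A ↦ AC
    D ↦ B
    B ↦ D  (constrained at step 1)
    C ↦ AA  (constrained at step 1)

A->AC, B->D, C->AA, D->B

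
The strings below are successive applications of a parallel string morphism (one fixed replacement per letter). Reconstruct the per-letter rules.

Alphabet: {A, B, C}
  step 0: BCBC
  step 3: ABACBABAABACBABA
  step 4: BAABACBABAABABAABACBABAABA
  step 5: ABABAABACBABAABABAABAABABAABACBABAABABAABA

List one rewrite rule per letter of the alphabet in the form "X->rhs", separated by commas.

  step 4 ⇒ step 5: BAABACBABAABABAABACBABAABA ⇒ A·BA·BA·A·BA·CB·A·BA·A·BA·BA·A·BA·A·BA·BA·A·BA·CB·A·BA·A·BA·BA·A·BA
    A ↦ BA
    B ↦ A
    C ↦ CB

A->BA, B->A, C->CB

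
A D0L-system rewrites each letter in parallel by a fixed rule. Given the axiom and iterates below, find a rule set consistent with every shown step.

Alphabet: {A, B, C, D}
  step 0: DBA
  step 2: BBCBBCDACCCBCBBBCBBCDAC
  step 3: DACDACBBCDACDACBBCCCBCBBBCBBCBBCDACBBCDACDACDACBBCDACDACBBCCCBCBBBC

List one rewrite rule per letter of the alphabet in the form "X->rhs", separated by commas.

  step 2 ⇒ step 3: BBCBBCDACCCBCBBBCBBCDAC ⇒ DAC·DAC·BBC·DAC·DAC·BBC·CCB·CB·BBC·BBC·BBC·DAC·BBC·DAC·DAC·DAC·BBC·DAC·DAC·BBC·CCB·CB·BBC
    A ↦ CB
    B ↦ DAC
    C ↦ BBC
    D ↦ CCB

A->CB, B->DAC, C->BBC, D->CCB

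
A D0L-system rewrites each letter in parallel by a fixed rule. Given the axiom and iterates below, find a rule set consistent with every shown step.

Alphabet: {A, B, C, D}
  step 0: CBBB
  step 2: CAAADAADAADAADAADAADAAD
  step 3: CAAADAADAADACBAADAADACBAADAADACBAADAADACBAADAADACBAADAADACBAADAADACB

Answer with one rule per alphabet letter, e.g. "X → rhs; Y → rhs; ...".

  step 2 ⇒ step 3: CAAADAADAADAADAADAADAAD ⇒ CA·AAD·AAD·AAD·ACB·AAD·AAD·ACB·AAD·AAD·ACB·AAD·AAD·ACB·AAD·AAD·ACB·AAD·AAD·ACB·AAD·AAD·ACB
    A ↦ AAD
    C ↦ CA
    D ↦ ACB
    B ↦ AA  (constrained at step 0)

A->AAD, B->AA, C->CA, D->ACB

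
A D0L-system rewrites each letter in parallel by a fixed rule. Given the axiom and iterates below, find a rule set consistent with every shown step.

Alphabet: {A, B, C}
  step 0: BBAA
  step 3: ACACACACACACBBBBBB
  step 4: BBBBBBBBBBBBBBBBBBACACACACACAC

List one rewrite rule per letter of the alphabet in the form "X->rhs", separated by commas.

A->B, B->AC, C->BB

  step 3 ⇒ step 4: ACACACACACACBBBBBB ⇒ B·BB·B·BB·B·BB·B·BB·B·BB·B·BB·AC·AC·AC·AC·AC·AC
    A ↦ B
    B ↦ AC
    C ↦ BB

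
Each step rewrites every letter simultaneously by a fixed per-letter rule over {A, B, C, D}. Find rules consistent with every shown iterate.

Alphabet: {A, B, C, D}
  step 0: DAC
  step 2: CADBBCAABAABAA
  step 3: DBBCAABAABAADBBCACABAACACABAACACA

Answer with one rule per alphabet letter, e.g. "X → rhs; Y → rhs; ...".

A->CA, B->BAA, C->DBB, D->A

  step 2 ⇒ step 3: CADBBCAABAABAA ⇒ DBB·CA·A·BAA·BAA·DBB·CA·CA·BAA·CA·CA·BAA·CA·CA
    A ↦ CA
    B ↦ BAA
    C ↦ DBB
    D ↦ A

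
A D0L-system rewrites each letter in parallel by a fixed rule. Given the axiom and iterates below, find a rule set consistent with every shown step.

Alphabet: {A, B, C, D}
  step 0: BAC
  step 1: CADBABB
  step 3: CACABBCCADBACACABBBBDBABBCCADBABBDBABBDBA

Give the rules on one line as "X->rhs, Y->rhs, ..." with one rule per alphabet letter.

  step 0 ⇒ step 1: BAC ⇒ CA·DBA·BB
    A ↦ DBA
    B ↦ CA
    C ↦ BB
    D ↦ BBC  (constrained at step 1)

A->DBA, B->CA, C->BB, D->BBC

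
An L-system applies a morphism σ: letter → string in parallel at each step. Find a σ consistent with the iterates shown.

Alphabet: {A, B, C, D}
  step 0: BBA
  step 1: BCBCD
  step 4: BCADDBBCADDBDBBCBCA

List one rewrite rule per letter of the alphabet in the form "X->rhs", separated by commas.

A->D, B->BC, C->A, D->DB

  step 0 ⇒ step 1: BBA ⇒ BC·BC·D
    A ↦ D
    B ↦ BC
    C ↦ A  (constrained at step 1)
    D ↦ DB  (constrained at step 1)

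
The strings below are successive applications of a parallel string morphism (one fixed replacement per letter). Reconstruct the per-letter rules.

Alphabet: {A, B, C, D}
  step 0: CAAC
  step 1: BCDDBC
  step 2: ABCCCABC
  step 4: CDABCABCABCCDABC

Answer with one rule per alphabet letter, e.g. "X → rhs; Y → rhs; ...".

  step 1 ⇒ step 2: BCDDBC ⇒ A·BC·C·C·A·BC
    B ↦ A
    C ↦ BC
    D ↦ C
  step 0 ⇒ step 1: CAAC ⇒ BC·D·D·BC
    A ↦ D

A->D, B->A, C->BC, D->C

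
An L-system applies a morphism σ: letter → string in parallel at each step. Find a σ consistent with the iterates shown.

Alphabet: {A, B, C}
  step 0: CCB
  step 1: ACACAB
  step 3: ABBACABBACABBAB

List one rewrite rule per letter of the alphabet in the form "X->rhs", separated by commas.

A->B, B->AB, C->AC

  step 0 ⇒ step 1: CCB ⇒ AC·AC·AB
    B ↦ AB
    C ↦ AC
    A ↦ B  (constrained at step 1)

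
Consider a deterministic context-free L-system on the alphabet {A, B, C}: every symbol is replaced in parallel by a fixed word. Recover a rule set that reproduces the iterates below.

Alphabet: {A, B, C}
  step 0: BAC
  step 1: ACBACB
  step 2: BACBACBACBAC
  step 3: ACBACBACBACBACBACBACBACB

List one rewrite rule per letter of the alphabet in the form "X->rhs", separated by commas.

A->BA, B->AC, C->CB

  step 2 ⇒ step 3: BACBACBACBAC ⇒ AC·BA·CB·AC·BA·CB·AC·BA·CB·AC·BA·CB
    A ↦ BA
    B ↦ AC
    C ↦ CB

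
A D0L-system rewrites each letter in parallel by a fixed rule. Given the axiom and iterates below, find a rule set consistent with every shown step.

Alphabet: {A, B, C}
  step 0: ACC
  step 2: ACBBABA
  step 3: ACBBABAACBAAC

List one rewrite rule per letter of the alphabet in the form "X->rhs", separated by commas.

A->AC, B->BA, C->B

  step 2 ⇒ step 3: ACBBABA ⇒ AC·B·BA·BA·AC·BA·AC
    A ↦ AC
    B ↦ BA
    C ↦ B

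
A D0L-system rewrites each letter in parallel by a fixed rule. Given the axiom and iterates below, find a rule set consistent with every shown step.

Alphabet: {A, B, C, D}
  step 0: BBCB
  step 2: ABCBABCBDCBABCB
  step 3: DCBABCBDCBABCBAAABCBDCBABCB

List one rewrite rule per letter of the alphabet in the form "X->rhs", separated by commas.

A->D, B->CB, C->AB, D->AA

  step 2 ⇒ step 3: ABCBABCBDCBABCB ⇒ D·CB·AB·CB·D·CB·AB·CB·AA·AB·CB·D·CB·AB·CB
    A ↦ D
    B ↦ CB
    C ↦ AB
    D ↦ AA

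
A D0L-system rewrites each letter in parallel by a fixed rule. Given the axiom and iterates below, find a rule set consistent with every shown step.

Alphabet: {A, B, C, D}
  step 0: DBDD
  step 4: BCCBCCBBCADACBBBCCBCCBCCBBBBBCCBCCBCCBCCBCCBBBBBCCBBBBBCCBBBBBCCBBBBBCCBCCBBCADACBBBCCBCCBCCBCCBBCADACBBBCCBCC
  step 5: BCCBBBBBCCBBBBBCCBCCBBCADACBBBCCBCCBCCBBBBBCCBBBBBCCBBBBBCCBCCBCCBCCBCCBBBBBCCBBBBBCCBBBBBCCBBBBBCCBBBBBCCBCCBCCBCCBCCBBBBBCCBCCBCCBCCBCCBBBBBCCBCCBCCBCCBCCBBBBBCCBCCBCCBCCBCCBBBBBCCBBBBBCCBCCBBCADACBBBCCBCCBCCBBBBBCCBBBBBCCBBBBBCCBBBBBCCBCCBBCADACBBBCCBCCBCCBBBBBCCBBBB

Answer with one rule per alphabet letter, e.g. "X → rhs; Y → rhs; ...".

A->C, B->BCC, C->BB, D->ADA

  step 4 ⇒ step 5: BCCBCCBBCADACBBBCCBCCBCCBBBBBCCBCCBCCBCCBCCBBBBBCCBBBBBCCBBBBBCCBBBBBCCBCCBBCADACBBBCCBCCBCCBCCBBCADACBBBCCBCC ⇒ BCC·BB·BB·BCC·BB·BB·BCC·BCC·BB·C·ADA·C·BB·BCC·BCC·BCC·BB·BB·BCC·BB·BB·BCC·BB·BB·BCC·BCC·BCC·BCC·BCC·BB·BB·BCC·BB·BB·BCC·BB·BB·BCC·BB·BB·BCC·BB·BB·BCC·BCC·BCC·BCC·BCC·BB·BB·BCC·BCC·BCC·BCC·BCC·BB·BB·BCC·BCC·BCC·BCC·BCC·BB·BB·BCC·BCC·BCC·BCC·BCC·BB·BB·BCC·BB·BB·BCC·BCC·BB·C·ADA·C·BB·BCC·BCC·BCC·BB·BB·BCC·BB·BB·BCC·BB·BB·BCC·BB·BB·BCC·BCC·BB·C·ADA·C·BB·BCC·BCC·BCC·BB·BB·BCC·BB·BB
    A ↦ C
    B ↦ BCC
    C ↦ BB
    D ↦ ADA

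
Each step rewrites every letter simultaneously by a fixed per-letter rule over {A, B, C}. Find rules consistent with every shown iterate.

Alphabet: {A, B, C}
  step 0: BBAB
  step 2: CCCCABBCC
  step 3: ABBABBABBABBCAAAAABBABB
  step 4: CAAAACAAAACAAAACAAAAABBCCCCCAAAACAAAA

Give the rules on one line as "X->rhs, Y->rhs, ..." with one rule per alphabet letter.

A->C, B->AA, C->ABB

  step 3 ⇒ step 4: ABBABBABBABBCAAAAABBABB ⇒ C·AA·AA·C·AA·AA·C·AA·AA·C·AA·AA·ABB·C·C·C·C·C·AA·AA·C·AA·AA
    A ↦ C
    B ↦ AA
    C ↦ ABB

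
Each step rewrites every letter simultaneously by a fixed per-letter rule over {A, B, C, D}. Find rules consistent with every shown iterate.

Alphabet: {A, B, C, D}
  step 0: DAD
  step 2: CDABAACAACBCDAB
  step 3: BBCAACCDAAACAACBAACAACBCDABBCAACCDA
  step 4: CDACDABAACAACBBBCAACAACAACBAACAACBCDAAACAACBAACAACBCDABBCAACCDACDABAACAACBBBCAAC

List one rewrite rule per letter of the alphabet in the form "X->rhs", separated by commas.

  step 3 ⇒ step 4: BBCAACCDAAACAACBAACAACBCDABBCAACCDA ⇒ CDA·CDA·B·AAC·AAC·B·B·BC·AAC·AAC·AAC·B·AAC·AAC·B·CDA·AAC·AAC·B·AAC·AAC·B·CDA·B·BC·AAC·CDA·CDA·B·AAC·AAC·B·B·BC·AAC
    A ↦ AAC
    B ↦ CDA
    C ↦ B
    D ↦ BC

A->AAC, B->CDA, C->B, D->BC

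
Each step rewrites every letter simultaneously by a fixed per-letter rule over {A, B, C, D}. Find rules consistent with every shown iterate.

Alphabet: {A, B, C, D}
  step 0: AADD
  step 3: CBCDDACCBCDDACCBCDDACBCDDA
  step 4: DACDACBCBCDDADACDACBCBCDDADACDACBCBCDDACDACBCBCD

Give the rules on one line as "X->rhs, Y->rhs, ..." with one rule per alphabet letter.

A->CD, B->C, C->DA, D->CB

  step 3 ⇒ step 4: CBCDDACCBCDDACCBCDDACBCDDA ⇒ DA·C·DA·CB·CB·CD·DA·DA·C·DA·CB·CB·CD·DA·DA·C·DA·CB·CB·CD·DA·C·DA·CB·CB·CD
    A ↦ CD
    B ↦ C
    C ↦ DA
    D ↦ CB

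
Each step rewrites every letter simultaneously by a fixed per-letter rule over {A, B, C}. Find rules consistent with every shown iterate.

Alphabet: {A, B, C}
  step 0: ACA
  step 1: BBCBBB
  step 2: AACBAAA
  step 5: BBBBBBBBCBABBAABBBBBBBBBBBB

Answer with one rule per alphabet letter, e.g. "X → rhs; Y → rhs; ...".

  step 1 ⇒ step 2: BBCBBB ⇒ A·A·CB·A·A·A
    B ↦ A
    C ↦ CB
  step 0 ⇒ step 1: ACA ⇒ BB·CB·BB
    A ↦ BB

A->BB, B->A, C->CB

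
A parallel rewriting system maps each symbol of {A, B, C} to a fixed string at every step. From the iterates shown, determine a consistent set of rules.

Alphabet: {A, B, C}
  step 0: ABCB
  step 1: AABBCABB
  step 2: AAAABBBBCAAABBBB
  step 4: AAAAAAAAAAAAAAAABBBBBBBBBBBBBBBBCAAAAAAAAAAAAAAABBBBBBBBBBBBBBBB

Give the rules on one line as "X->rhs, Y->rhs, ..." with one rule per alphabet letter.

  step 1 ⇒ step 2: AABBCABB ⇒ AA·AA·BB·BB·CA·AA·BB·BB
    A ↦ AA
    B ↦ BB
    C ↦ CA

A->AA, B->BB, C->CA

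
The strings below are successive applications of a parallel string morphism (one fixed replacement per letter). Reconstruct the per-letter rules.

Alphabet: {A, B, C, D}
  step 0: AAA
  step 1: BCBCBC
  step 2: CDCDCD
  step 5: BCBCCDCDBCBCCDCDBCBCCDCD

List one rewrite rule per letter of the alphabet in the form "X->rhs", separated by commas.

  step 1 ⇒ step 2: BCBCBC ⇒ C·D·C·D·C·D
    B ↦ C
    C ↦ D
  step 0 ⇒ step 1: AAA ⇒ BC·BC·BC
    A ↦ BC
    D ↦ AA  (constrained at step 2)

A->BC, B->C, C->D, D->AA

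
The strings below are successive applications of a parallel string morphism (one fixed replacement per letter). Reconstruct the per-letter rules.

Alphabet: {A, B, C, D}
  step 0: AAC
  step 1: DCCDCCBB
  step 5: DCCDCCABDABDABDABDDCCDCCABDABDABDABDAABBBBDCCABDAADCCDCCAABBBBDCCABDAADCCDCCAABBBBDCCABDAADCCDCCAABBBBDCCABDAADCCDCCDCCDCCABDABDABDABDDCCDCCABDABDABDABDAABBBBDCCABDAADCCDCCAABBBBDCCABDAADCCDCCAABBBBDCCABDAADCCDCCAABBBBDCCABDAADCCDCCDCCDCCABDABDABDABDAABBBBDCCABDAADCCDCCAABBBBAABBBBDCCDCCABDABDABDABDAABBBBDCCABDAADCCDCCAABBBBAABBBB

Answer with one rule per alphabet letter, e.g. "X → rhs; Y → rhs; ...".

  step 0 ⇒ step 1: AAC ⇒ DCC·DCC·BB
    A ↦ DCC
    C ↦ BB
    B ↦ ABD  (constrained at step 1)
    D ↦ AA  (constrained at step 1)

A->DCC, B->ABD, C->BB, D->AA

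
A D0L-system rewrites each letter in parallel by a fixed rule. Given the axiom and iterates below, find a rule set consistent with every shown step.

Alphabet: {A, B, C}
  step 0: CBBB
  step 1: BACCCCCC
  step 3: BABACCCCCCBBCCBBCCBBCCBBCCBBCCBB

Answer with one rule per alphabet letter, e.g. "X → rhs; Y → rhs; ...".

  step 0 ⇒ step 1: CBBB ⇒ BA·CC·CC·CC
    B ↦ CC
    C ↦ BA
    A ↦ BB  (constrained at step 1)

A->BB, B->CC, C->BA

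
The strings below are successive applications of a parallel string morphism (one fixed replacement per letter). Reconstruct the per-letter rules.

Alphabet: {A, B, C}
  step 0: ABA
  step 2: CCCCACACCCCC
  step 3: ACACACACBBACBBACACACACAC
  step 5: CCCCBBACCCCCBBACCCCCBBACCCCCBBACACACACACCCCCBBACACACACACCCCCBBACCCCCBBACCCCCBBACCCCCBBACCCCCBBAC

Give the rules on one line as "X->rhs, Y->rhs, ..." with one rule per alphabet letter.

A->BB, B->CC, C->AC

  step 2 ⇒ step 3: CCCCACACCCCC ⇒ AC·AC·AC·AC·BB·AC·BB·AC·AC·AC·AC·AC
    A ↦ BB
    C ↦ AC
    B ↦ CC  (constrained at step 0)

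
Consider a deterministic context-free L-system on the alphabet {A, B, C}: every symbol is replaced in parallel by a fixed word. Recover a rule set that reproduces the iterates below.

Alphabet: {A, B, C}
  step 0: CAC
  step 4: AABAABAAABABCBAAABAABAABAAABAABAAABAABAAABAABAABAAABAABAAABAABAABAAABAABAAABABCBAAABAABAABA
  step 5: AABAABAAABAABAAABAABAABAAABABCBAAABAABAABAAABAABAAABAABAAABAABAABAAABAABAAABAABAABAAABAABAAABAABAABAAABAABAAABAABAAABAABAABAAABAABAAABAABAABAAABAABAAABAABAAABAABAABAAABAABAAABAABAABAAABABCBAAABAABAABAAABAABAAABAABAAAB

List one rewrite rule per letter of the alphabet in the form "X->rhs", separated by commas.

  step 4 ⇒ step 5: AABAABAAABABCBAAABAABAABAAABAABAAABAABAAABAABAABAAABAABAAABAABAABAAABAABAAABABCBAAABAABAABA ⇒ AAB·AAB·A·AAB·AAB·A·AAB·AAB·AAB·A·AAB·A·BCB·A·AAB·AAB·AAB·A·AAB·AAB·A·AAB·AAB·A·AAB·AAB·AAB·A·AAB·AAB·A·AAB·AAB·AAB·A·AAB·AAB·A·AAB·AAB·AAB·A·AAB·AAB·A·AAB·AAB·A·AAB·AAB·AAB·A·AAB·AAB·A·AAB·AAB·AAB·A·AAB·AAB·A·AAB·AAB·A·AAB·AAB·AAB·A·AAB·AAB·A·AAB·AAB·AAB·A·AAB·A·BCB·A·AAB·AAB·AAB·A·AAB·AAB·A·AAB·AAB·A·AAB
    A ↦ AAB
    B ↦ A
    C ↦ BCB

A->AAB, B->A, C->BCB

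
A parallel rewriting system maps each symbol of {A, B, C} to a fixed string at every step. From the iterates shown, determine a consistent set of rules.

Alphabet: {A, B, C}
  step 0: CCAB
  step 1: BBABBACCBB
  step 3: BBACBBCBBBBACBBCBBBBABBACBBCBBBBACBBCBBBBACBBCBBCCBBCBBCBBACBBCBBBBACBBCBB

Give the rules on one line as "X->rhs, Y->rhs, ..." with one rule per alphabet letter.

A->C, B->CBB, C->BBA

  step 0 ⇒ step 1: CCAB ⇒ BBA·BBA·C·CBB
    A ↦ C
    B ↦ CBB
    C ↦ BBA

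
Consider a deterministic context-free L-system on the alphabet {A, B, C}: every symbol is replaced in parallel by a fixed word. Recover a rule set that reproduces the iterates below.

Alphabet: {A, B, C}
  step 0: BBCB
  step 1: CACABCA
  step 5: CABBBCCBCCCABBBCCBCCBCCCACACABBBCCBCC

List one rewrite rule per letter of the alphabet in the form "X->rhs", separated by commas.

  step 0 ⇒ step 1: BBCB ⇒ CA·CA·B·CA
    B ↦ CA
    C ↦ B
    A ↦ CC  (constrained at step 1)

A->CC, B->CA, C->B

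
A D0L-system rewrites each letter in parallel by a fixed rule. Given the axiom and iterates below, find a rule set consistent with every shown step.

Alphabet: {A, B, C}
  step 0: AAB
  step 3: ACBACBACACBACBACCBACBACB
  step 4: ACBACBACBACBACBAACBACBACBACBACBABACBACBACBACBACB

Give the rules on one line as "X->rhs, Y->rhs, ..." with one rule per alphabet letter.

  step 3 ⇒ step 4: ACBACBACACBACBACCBACBACB ⇒ AC·BA·CB·AC·BA·CB·AC·BA·AC·BA·CB·AC·BA·CB·AC·BA·BA·CB·AC·BA·CB·AC·BA·CB
    A ↦ AC
    B ↦ CB
    C ↦ BA

A->AC, B->CB, C->BA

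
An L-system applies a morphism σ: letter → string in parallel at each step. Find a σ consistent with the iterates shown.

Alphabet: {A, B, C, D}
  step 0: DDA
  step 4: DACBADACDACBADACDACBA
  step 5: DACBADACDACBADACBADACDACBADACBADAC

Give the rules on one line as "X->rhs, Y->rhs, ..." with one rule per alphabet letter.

A->C, B->DA, C->BA, D->DA

  step 4 ⇒ step 5: DACBADACDACBADACDACBA ⇒ DA·C·BA·DA·C·DA·C·BA·DA·C·BA·DA·C·DA·C·BA·DA·C·BA·DA·C
    A ↦ C
    B ↦ DA
    C ↦ BA
    D ↦ DA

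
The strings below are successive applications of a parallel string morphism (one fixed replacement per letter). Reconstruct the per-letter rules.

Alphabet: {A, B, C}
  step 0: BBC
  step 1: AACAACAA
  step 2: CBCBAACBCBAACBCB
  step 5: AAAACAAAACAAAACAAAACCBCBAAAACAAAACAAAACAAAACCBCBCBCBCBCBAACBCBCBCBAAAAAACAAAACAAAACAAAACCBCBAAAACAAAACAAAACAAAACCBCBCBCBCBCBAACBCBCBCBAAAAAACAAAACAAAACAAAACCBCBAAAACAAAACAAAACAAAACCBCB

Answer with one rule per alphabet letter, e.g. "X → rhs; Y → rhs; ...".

  step 1 ⇒ step 2: AACAACAA ⇒ CB·CB·AA·CB·CB·AA·CB·CB
    A ↦ CB
    C ↦ AA
  step 0 ⇒ step 1: BBC ⇒ AAC·AAC·AA
    B ↦ AAC

A->CB, B->AAC, C->AA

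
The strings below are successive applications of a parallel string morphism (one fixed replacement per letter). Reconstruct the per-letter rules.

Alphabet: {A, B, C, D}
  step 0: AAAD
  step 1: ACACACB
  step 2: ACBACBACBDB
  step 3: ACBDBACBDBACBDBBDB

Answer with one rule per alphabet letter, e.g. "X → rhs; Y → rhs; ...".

  step 2 ⇒ step 3: ACBACBACBDB ⇒ AC·B·DB·AC·B·DB·AC·B·DB·B·DB
    A ↦ AC
    B ↦ DB
    C ↦ B
    D ↦ B

A->AC, B->DB, C->B, D->B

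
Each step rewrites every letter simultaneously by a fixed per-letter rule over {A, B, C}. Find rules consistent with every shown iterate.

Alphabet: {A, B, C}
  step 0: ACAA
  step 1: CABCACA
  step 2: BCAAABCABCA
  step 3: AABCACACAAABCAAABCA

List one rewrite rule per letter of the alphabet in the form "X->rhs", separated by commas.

A->CA, B->AA, C->B

  step 2 ⇒ step 3: BCAAABCABCA ⇒ AA·B·CA·CA·CA·AA·B·CA·AA·B·CA
    A ↦ CA
    B ↦ AA
    C ↦ B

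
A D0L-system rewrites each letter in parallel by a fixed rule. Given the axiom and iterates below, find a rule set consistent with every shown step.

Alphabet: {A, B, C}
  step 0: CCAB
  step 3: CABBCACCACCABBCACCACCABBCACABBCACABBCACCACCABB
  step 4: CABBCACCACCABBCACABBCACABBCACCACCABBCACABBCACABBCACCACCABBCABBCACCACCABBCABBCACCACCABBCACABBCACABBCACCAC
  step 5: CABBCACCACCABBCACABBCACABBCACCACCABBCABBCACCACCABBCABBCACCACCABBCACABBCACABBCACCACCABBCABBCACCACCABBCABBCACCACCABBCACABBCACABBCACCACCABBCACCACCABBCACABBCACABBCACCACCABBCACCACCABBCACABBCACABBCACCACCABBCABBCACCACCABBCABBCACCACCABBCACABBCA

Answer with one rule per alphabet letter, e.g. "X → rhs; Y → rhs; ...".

  step 4 ⇒ step 5: CABBCACCACCABBCACABBCACABBCACCACCABBCACABBCACABBCACCACCABBCABBCACCACCABBCABBCACCACCABBCACABBCACABBCACCAC ⇒ CA·BB·CAC·CAC·CA·BB·CA·CA·BB·CA·CA·BB·CAC·CAC·CA·BB·CA·BB·CAC·CAC·CA·BB·CA·BB·CAC·CAC·CA·BB·CA·CA·BB·CA·CA·BB·CAC·CAC·CA·BB·CA·BB·CAC·CAC·CA·BB·CA·BB·CAC·CAC·CA·BB·CA·CA·BB·CA·CA·BB·CAC·CAC·CA·BB·CAC·CAC·CA·BB·CA·CA·BB·CA·CA·BB·CAC·CAC·CA·BB·CAC·CAC·CA·BB·CA·CA·BB·CA·CA·BB·CAC·CAC·CA·BB·CA·BB·CAC·CAC·CA·BB·CA·BB·CAC·CAC·CA·BB·CA·CA·BB·CA
    A ↦ BB
    B ↦ CAC
    C ↦ CA

A->BB, B->CAC, C->CA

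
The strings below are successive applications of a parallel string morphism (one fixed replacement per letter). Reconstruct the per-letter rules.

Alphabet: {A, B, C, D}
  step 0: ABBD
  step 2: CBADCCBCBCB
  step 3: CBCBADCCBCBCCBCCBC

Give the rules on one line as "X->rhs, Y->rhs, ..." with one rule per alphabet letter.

  step 2 ⇒ step 3: CBADCCBCBCB ⇒ CB·C·BAD·C·CB·CB·C·CB·C·CB·C
    A ↦ BAD
    B ↦ C
    C ↦ CB
    D ↦ C

A->BAD, B->C, C->CB, D->C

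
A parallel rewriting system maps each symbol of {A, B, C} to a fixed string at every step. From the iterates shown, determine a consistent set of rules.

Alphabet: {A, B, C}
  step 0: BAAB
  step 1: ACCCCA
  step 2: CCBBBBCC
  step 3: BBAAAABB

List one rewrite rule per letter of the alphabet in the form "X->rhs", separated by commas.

A->CC, B->A, C->B

  step 2 ⇒ step 3: CCBBBBCC ⇒ B·B·A·A·A·A·B·B
    B ↦ A
    C ↦ B
  step 0 ⇒ step 1: BAAB ⇒ A·CC·CC·A
    A ↦ CC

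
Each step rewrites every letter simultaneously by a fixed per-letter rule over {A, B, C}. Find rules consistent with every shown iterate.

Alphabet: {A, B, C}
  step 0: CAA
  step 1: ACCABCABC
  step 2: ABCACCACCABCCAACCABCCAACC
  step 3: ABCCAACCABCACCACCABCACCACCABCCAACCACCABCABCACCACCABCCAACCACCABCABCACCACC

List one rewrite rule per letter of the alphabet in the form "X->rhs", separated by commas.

  step 2 ⇒ step 3: ABCACCACCABCCAACCABCCAACC ⇒ ABC·CA·ACC·ABC·ACC·ACC·ABC·ACC·ACC·ABC·CA·ACC·ACC·ABC·ABC·ACC·ACC·ABC·CA·ACC·ACC·ABC·ABC·ACC·ACC
    A ↦ ABC
    B ↦ CA
    C ↦ ACC

A->ABC, B->CA, C->ACC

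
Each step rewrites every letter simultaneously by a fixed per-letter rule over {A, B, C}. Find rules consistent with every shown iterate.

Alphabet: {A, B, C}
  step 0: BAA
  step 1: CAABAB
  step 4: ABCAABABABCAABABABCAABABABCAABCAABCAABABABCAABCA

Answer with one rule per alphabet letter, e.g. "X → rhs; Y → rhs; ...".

A->AB, B->CA, C->AB

  step 0 ⇒ step 1: BAA ⇒ CA·AB·AB
    A ↦ AB
    B ↦ CA
    C ↦ AB  (constrained at step 1)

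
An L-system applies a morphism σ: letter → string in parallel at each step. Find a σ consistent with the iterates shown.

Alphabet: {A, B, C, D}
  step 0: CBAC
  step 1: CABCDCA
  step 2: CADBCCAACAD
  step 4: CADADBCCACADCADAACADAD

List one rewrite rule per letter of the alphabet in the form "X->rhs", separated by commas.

A->D, B->BC, C->CA, D->A

  step 1 ⇒ step 2: CABCDCA ⇒ CA·D·BC·CA·A·CA·D
    A ↦ D
    B ↦ BC
    C ↦ CA
    D ↦ A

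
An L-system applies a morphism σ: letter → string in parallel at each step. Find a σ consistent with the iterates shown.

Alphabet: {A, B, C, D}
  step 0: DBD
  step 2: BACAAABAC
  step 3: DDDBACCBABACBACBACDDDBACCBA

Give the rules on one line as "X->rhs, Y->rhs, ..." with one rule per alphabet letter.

  step 2 ⇒ step 3: BACAAABAC ⇒ DDD·BAC·CBA·BAC·BAC·BAC·DDD·BAC·CBA
    A ↦ BAC
    B ↦ DDD
    C ↦ CBA
    D ↦ A  (constrained at step 0)

A->BAC, B->DDD, C->CBA, D->A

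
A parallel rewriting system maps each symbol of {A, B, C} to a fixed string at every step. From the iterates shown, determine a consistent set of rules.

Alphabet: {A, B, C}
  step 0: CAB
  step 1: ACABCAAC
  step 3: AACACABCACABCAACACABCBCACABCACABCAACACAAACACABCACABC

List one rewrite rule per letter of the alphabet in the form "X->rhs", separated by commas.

  step 0 ⇒ step 1: CAB ⇒ ACA·BC·AAC
    A ↦ BC
    B ↦ AAC
    C ↦ ACA

A->BC, B->AAC, C->ACA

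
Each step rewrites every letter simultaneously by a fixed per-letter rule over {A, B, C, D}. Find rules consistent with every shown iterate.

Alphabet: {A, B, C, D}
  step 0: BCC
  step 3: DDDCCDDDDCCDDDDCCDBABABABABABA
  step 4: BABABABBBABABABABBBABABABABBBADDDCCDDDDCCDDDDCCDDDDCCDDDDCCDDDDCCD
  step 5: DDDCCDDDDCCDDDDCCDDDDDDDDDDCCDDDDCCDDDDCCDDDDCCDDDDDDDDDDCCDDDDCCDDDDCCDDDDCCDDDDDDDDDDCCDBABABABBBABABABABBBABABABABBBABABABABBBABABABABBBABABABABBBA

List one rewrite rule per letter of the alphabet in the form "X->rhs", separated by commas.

  step 4 ⇒ step 5: BABABABBBABABABABBBABABABABBBADDDCCDDDDCCDDDDCCDDDDCCDDDDCCDDDDCCD ⇒ DDD·CCD·DDD·CCD·DDD·CCD·DDD·DDD·DDD·CCD·DDD·CCD·DDD·CCD·DDD·CCD·DDD·DDD·DDD·CCD·DDD·CCD·DDD·CCD·DDD·CCD·DDD·DDD·DDD·CCD·BA·BA·BA·B·B·BA·BA·BA·BA·B·B·BA·BA·BA·BA·B·B·BA·BA·BA·BA·B·B·BA·BA·BA·BA·B·B·BA·BA·BA·BA·B·B·BA
    A ↦ CCD
    B ↦ DDD
    C ↦ B
    D ↦ BA

A->CCD, B->DDD, C->B, D->BA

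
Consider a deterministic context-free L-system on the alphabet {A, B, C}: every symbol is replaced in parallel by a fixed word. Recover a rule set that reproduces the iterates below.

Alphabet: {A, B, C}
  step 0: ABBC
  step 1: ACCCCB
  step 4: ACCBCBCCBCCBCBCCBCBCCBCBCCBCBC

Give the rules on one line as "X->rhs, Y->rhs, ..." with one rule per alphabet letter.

  step 0 ⇒ step 1: ABBC ⇒ AC·C·C·CB
    A ↦ AC
    B ↦ C
    C ↦ CB

A->AC, B->C, C->CB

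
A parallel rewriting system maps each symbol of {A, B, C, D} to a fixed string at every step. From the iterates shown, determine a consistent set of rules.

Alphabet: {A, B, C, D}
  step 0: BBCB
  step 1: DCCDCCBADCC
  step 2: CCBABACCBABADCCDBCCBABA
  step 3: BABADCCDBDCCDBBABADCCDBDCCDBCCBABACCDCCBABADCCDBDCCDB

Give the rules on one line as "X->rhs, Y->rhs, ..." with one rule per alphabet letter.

A->DB, B->DCC, C->BA, D->CC

  step 2 ⇒ step 3: CCBABACCBABADCCDBCCBABA ⇒ BA·BA·DCC·DB·DCC·DB·BA·BA·DCC·DB·DCC·DB·CC·BA·BA·CC·DCC·BA·BA·DCC·DB·DCC·DB
    A ↦ DB
    B ↦ DCC
    C ↦ BA
    D ↦ CC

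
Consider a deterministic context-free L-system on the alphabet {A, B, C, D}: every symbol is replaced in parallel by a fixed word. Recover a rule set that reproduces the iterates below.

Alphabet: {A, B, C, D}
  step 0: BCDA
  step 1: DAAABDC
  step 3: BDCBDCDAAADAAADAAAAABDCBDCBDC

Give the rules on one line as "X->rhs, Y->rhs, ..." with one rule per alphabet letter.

  step 0 ⇒ step 1: BCDA ⇒ D·A·AA·BDC
    A ↦ BDC
    B ↦ D
    C ↦ A
    D ↦ AA

A->BDC, B->D, C->A, D->AA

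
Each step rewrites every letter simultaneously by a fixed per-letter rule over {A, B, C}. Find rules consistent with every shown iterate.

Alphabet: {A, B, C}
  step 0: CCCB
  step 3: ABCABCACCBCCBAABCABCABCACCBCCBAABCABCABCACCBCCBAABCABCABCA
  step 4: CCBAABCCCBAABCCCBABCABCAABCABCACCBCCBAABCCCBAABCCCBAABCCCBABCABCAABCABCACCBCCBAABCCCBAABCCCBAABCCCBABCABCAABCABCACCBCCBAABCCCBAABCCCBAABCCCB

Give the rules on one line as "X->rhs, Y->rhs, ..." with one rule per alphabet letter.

  step 3 ⇒ step 4: ABCABCACCBCCBAABCABCABCACCBCCBAABCABCABCACCBCCBAABCABCABCA ⇒ CCB·A·ABC·CCB·A·ABC·CCB·ABC·ABC·A·ABC·ABC·A·CCB·CCB·A·ABC·CCB·A·ABC·CCB·A·ABC·CCB·ABC·ABC·A·ABC·ABC·A·CCB·CCB·A·ABC·CCB·A·ABC·CCB·A·ABC·CCB·ABC·ABC·A·ABC·ABC·A·CCB·CCB·A·ABC·CCB·A·ABC·CCB·A·ABC·CCB
    A ↦ CCB
    B ↦ A
    C ↦ ABC

A->CCB, B->A, C->ABC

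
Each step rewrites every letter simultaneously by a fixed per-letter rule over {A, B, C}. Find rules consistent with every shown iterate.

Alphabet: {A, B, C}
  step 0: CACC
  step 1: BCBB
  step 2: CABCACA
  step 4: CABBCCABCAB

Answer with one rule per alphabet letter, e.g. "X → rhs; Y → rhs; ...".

A->C, B->CA, C->B

  step 1 ⇒ step 2: BCBB ⇒ CA·B·CA·CA
    B ↦ CA
    C ↦ B
  step 0 ⇒ step 1: CACC ⇒ B·C·B·B
    A ↦ C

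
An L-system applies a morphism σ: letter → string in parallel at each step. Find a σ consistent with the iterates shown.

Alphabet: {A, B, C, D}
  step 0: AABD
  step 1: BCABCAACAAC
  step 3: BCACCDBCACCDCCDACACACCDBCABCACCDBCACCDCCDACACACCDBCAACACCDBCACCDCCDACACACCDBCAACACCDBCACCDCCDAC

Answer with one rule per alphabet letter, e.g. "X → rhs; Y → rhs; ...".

  step 0 ⇒ step 1: AABD ⇒ BCA·BCA·ACA·AC
    A ↦ BCA
    B ↦ ACA
    D ↦ AC
    C ↦ CCD  (constrained at step 1)

A->BCA, B->ACA, C->CCD, D->AC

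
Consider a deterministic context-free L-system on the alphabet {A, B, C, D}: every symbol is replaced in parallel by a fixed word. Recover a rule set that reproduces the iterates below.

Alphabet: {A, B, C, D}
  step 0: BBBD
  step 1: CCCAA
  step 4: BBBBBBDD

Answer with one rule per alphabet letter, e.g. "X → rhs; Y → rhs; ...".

A->B, B->C, C->D, D->AA

  step 0 ⇒ step 1: BBBD ⇒ C·C·C·AA
    B ↦ C
    D ↦ AA
    A ↦ B  (constrained at step 1)
    C ↦ D  (constrained at step 1)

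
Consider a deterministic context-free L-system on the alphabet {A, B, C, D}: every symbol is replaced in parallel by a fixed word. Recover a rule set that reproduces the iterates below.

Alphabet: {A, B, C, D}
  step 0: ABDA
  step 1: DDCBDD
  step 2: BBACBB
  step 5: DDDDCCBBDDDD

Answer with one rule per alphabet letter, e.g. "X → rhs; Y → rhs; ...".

A->DD, B->C, C->A, D->B

  step 1 ⇒ step 2: DDCBDD ⇒ B·B·A·C·B·B
    B ↦ C
    C ↦ A
    D ↦ B
  step 0 ⇒ step 1: ABDA ⇒ DD·C·B·DD
    A ↦ DD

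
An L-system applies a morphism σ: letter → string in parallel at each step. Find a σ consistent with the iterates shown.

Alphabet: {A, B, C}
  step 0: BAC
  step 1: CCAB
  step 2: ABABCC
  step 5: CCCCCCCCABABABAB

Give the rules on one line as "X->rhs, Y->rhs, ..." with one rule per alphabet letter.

A->C, B->C, C->AB

  step 1 ⇒ step 2: CCAB ⇒ AB·AB·C·C
    A ↦ C
    B ↦ C
    C ↦ AB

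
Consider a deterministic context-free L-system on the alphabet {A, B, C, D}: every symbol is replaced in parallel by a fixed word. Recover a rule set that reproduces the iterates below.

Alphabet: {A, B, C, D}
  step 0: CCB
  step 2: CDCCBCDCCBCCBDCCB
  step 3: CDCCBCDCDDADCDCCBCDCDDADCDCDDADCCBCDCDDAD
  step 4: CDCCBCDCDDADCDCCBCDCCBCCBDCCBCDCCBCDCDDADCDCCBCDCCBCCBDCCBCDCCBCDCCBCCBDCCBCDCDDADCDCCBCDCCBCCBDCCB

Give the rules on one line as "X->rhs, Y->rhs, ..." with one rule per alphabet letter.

  step 3 ⇒ step 4: CDCCBCDCDDADCDCCBCDCDDADCDCDDADCCBCDCDDAD ⇒ CD·CCB·CD·CD·DAD·CD·CCB·CD·CCB·CCB·D·CCB·CD·CCB·CD·CD·DAD·CD·CCB·CD·CCB·CCB·D·CCB·CD·CCB·CD·CCB·CCB·D·CCB·CD·CD·DAD·CD·CCB·CD·CCB·CCB·D·CCB
    A ↦ D
    B ↦ DAD
    C ↦ CD
    D ↦ CCB

A->D, B->DAD, C->CD, D->CCB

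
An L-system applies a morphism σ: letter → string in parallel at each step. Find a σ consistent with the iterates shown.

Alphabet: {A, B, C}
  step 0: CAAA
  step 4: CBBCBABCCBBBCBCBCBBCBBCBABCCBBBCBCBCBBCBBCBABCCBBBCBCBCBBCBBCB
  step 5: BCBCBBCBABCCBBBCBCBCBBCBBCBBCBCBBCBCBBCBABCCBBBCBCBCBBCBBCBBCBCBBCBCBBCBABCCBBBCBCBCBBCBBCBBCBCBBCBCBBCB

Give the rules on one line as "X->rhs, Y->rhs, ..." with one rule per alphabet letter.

A->ABC, B->CB, C->B

  step 4 ⇒ step 5: CBBCBABCCBBBCBCBCBBCBBCBABCCBBBCBCBCBBCBBCBABCCBBBCBCBCBBCBBCB ⇒ B·CB·CB·B·CB·ABC·CB·B·B·CB·CB·CB·B·CB·B·CB·B·CB·CB·B·CB·CB·B·CB·ABC·CB·B·B·CB·CB·CB·B·CB·B·CB·B·CB·CB·B·CB·CB·B·CB·ABC·CB·B·B·CB·CB·CB·B·CB·B·CB·B·CB·CB·B·CB·CB·B·CB
    A ↦ ABC
    B ↦ CB
    C ↦ B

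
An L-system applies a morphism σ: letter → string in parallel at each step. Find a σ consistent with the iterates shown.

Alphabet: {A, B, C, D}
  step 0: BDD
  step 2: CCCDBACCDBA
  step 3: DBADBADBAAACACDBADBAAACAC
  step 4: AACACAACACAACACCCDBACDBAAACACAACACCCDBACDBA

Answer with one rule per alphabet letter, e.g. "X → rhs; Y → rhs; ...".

  step 3 ⇒ step 4: DBADBADBAAACACDBADBAAACAC ⇒ AAC·A·C·AAC·A·C·AAC·A·C·C·C·DBA·C·DBA·AAC·A·C·AAC·A·C·C·C·DBA·C·DBA
    A ↦ C
    B ↦ A
    C ↦ DBA
    D ↦ AAC

A->C, B->A, C->DBA, D->AAC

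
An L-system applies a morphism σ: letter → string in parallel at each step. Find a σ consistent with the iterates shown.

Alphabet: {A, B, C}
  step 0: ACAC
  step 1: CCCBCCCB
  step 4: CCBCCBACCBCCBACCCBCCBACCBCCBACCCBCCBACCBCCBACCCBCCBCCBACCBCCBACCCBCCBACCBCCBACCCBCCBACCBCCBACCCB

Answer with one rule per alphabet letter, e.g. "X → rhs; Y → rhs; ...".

A->C, B->A, C->CCB

  step 0 ⇒ step 1: ACAC ⇒ C·CCB·C·CCB
    A ↦ C
    C ↦ CCB
    B ↦ A  (constrained at step 1)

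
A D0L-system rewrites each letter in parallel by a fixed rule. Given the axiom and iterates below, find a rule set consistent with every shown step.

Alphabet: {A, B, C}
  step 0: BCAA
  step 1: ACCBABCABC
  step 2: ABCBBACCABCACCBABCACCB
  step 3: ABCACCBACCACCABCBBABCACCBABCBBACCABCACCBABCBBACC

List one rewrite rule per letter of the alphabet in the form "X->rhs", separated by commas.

  step 2 ⇒ step 3: ABCBBACCABCACCBABCACCB ⇒ ABC·ACC·B·ACC·ACC·ABC·B·B·ABC·ACC·B·ABC·B·B·ACC·ABC·ACC·B·ABC·B·B·ACC
    A ↦ ABC
    B ↦ ACC
    C ↦ B

A->ABC, B->ACC, C->B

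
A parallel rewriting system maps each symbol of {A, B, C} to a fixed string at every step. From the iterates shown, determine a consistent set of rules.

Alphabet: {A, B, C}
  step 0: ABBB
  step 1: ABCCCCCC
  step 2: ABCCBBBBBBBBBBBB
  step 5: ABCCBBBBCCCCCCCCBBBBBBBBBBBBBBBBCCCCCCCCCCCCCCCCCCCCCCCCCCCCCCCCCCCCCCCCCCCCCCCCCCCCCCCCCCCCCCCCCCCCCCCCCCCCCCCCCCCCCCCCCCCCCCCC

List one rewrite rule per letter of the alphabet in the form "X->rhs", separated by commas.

  step 1 ⇒ step 2: ABCCCCCC ⇒ AB·CC·BB·BB·BB·BB·BB·BB
    A ↦ AB
    B ↦ CC
    C ↦ BB

A->AB, B->CC, C->BB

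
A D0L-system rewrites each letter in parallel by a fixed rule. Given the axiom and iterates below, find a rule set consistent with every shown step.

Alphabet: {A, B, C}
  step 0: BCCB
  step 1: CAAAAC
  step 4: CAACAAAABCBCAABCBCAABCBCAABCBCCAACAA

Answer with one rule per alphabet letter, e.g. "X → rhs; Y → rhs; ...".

A->BC, B->C, C->AA

  step 0 ⇒ step 1: BCCB ⇒ C·AA·AA·C
    B ↦ C
    C ↦ AA
    A ↦ BC  (constrained at step 1)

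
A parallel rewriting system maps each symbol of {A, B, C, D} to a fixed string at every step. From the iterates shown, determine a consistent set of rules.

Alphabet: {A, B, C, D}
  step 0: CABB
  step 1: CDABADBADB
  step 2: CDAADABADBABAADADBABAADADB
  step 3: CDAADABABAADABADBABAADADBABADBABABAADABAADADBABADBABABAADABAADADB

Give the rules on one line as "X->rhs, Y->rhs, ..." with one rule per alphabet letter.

A->AB, B->ADB, C->CD, D->AAD

  step 2 ⇒ step 3: CDAADABADBABAADADBABAADADB ⇒ CD·AAD·AB·AB·AAD·AB·ADB·AB·AAD·ADB·AB·ADB·AB·AB·AAD·AB·AAD·ADB·AB·ADB·AB·AB·AAD·AB·AAD·ADB
    A ↦ AB
    B ↦ ADB
    C ↦ CD
    D ↦ AAD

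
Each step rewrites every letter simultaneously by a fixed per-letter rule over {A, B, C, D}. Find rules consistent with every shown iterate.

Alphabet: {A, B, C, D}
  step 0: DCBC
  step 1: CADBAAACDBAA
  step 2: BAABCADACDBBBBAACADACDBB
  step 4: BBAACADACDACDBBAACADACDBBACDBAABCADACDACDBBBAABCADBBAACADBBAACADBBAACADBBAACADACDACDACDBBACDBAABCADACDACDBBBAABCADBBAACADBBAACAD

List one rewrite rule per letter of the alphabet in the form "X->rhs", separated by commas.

  step 1 ⇒ step 2: CADBAAACDBAA ⇒ BAA·B·CAD·ACD·B·B·B·BAA·CAD·ACD·B·B
    A ↦ B
    B ↦ ACD
    C ↦ BAA
    D ↦ CAD

A->B, B->ACD, C->BAA, D->CAD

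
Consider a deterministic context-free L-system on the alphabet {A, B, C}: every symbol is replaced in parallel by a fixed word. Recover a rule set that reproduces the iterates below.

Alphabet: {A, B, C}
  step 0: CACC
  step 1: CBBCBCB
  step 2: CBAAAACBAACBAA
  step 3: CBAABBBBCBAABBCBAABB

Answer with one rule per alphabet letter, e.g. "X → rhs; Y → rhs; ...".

  step 2 ⇒ step 3: CBAAAACBAACBAA ⇒ CB·AA·B·B·B·B·CB·AA·B·B·CB·AA·B·B
    A ↦ B
    B ↦ AA
    C ↦ CB

A->B, B->AA, C->CB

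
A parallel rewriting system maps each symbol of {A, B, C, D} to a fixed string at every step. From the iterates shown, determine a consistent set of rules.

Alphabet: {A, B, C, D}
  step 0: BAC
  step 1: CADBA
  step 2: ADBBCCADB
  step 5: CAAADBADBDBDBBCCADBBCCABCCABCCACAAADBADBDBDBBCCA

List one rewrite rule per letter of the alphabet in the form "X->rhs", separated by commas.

A->DB, B->CA, C->A, D->BC

  step 1 ⇒ step 2: CADBA ⇒ A·DB·BC·CA·DB
    A ↦ DB
    B ↦ CA
    C ↦ A
    D ↦ BC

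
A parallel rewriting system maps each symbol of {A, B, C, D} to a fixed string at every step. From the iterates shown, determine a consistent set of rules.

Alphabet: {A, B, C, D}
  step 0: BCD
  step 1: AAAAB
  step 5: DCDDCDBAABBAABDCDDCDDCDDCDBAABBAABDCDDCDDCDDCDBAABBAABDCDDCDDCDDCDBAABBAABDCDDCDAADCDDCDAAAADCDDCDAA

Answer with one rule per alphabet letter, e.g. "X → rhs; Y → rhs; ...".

A->DCD, B->AA, C->AA, D->B

  step 0 ⇒ step 1: BCD ⇒ AA·AA·B
    B ↦ AA
    C ↦ AA
    D ↦ B
    A ↦ DCD  (constrained at step 1)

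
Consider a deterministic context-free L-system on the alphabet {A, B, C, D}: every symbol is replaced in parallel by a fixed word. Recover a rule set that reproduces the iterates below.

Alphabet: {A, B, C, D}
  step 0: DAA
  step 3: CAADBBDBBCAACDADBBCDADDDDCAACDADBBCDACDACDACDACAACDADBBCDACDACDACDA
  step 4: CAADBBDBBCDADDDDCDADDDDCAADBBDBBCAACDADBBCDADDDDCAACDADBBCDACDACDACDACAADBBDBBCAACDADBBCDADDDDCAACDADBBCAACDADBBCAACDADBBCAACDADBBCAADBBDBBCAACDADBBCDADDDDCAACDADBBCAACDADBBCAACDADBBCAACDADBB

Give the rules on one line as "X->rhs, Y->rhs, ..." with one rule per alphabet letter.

  step 3 ⇒ step 4: CAADBBDBBCAACDADBBCDADDDDCAACDADBBCDACDACDACDACAACDADBBCDACDACDACDA ⇒ CAA·DBB·DBB·CDA·DD·DD·CDA·DD·DD·CAA·DBB·DBB·CAA·CDA·DBB·CDA·DD·DD·CAA·CDA·DBB·CDA·CDA·CDA·CDA·CAA·DBB·DBB·CAA·CDA·DBB·CDA·DD·DD·CAA·CDA·DBB·CAA·CDA·DBB·CAA·CDA·DBB·CAA·CDA·DBB·CAA·DBB·DBB·CAA·CDA·DBB·CDA·DD·DD·CAA·CDA·DBB·CAA·CDA·DBB·CAA·CDA·DBB·CAA·CDA·DBB
    A ↦ DBB
    B ↦ DD
    C ↦ CAA
    D ↦ CDA

A->DBB, B->DD, C->CAA, D->CDA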